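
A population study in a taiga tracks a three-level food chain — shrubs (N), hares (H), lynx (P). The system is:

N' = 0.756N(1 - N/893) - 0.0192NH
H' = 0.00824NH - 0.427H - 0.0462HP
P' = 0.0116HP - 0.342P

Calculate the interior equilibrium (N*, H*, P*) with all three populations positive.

From dP/dt = 0: 0.0116H* = 0.342, so H* = 29.5.
From dN/dt = 0: 0.756(1 - N*/893) = 0.0192·29.5, giving N* = 893·(1 - 0.749) = 224.
From dH/dt = 0: 0.00824·224 - 0.427 = 0.0462P*, so P* = 1.42/0.0462 = 30.8.

N* ≈ 224, H* ≈ 29.5, P* ≈ 30.8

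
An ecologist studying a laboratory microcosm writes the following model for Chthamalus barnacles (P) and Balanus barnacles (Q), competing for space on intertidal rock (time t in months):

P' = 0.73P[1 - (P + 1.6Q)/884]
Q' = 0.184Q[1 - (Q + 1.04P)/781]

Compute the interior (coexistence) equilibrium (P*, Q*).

Setting both brackets to zero gives the nullclines P + 1.6Q = 884 and 1.04P + Q = 781.
Substituting Q = 781 - 1.04P into the first: P(1 - 1.6·1.04) = 884 - 1.6·781.
So P* = -366/-0.664 = 551, and then Q* = 781 - 1.04·551 = 208.

P* ≈ 551, Q* ≈ 208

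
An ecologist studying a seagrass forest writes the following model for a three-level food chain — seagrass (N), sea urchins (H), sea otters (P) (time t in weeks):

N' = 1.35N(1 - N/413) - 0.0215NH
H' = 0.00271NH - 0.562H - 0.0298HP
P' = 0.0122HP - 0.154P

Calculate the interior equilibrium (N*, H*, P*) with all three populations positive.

N* ≈ 330, H* ≈ 12.6, P* ≈ 11.1

From dP/dt = 0: 0.0122H* = 0.154, so H* = 12.6.
From dN/dt = 0: 1.35(1 - N*/413) = 0.0215·12.6, giving N* = 413·(1 - 0.201) = 330.
From dH/dt = 0: 0.00271·330 - 0.562 = 0.0298P*, so P* = 0.332/0.0298 = 11.1.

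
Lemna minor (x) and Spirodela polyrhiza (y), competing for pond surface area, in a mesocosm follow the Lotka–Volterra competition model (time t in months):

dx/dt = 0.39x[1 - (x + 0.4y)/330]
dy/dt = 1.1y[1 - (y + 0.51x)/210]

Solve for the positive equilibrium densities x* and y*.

Setting both brackets to zero gives the nullclines x + 0.4y = 330 and 0.51x + y = 210.
Substituting y = 210 - 0.51x into the first: x(1 - 0.4·0.51) = 330 - 0.4·210.
So x* = 246/0.796 = 309, and then y* = 210 - 0.51·309 = 52.4.

x* ≈ 309, y* ≈ 52.4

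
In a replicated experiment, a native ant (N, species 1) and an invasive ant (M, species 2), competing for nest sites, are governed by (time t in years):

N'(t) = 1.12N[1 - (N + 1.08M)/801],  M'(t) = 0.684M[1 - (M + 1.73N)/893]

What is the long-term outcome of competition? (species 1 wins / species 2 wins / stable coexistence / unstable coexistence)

Compare the nullcline intercepts: K1/α12 = 801/1.08 = 742 < K2 = 893; K2/α21 = 893/1.73 = 516 < K1 = 801.
Since both are reversed, neither can invade when rare; the interior point is a saddle.

unstable coexistence (outcome depends on initial conditions)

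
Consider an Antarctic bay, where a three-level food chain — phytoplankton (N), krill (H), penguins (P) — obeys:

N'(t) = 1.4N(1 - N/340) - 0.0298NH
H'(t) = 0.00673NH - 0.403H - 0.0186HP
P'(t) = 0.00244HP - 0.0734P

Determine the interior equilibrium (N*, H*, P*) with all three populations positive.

N* ≈ 122, H* ≈ 30.1, P* ≈ 22.6

From dP/dt = 0: 0.00244H* = 0.0734, so H* = 30.1.
From dN/dt = 0: 1.4(1 - N*/340) = 0.0298·30.1, giving N* = 340·(1 - 0.64) = 122.
From dH/dt = 0: 0.00673·122 - 0.403 = 0.0186P*, so P* = 0.42/0.0186 = 22.6.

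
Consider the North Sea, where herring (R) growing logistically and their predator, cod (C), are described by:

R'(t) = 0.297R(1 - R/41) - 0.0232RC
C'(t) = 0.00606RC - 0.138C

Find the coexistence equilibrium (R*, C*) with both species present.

From dC/dt = 0 with C > 0: 0.00606R* = 0.138, so R* = 22.8.
Substitute into dR/dt = 0: 0.297(1 - 22.8/41) = 0.0232C*.
The bracket is 0.445, giving C* = 0.132/0.0232 = 5.69.

R* ≈ 22.8, C* ≈ 5.69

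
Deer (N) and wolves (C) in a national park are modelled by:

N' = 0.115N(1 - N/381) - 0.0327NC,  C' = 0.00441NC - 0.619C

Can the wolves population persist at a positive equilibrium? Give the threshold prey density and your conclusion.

Threshold N = 140; K > 140, so yes, the predator persists.

The predator equation gives dC/dt > 0 only when N > 0.619/0.00441 = 140.
Without the predator, N → K = 381. Since 381 > 140, the predator can invade and persist.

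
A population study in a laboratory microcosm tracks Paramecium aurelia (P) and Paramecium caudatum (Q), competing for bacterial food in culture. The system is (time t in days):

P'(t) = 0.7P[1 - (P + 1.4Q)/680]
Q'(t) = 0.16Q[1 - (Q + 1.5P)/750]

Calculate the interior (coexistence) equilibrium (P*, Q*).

Setting both brackets to zero gives the nullclines P + 1.4Q = 680 and 1.5P + Q = 750.
Substituting Q = 750 - 1.5P into the first: P(1 - 1.4·1.5) = 680 - 1.4·750.
So P* = -370/-1.1 = 336, and then Q* = 750 - 1.5·336 = 245.

P* ≈ 336, Q* ≈ 245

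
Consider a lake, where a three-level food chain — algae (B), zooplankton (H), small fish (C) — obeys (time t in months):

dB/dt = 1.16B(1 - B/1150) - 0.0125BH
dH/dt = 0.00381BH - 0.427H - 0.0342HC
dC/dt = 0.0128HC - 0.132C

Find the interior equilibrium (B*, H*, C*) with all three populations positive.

B* ≈ 1020, H* ≈ 10.3, C* ≈ 101

From dC/dt = 0: 0.0128H* = 0.132, so H* = 10.3.
From dB/dt = 0: 1.16(1 - B*/1150) = 0.0125·10.3, giving B* = 1150·(1 - 0.111) = 1020.
From dH/dt = 0: 0.00381·1020 - 0.427 = 0.0342C*, so C* = 3.47/0.0342 = 101.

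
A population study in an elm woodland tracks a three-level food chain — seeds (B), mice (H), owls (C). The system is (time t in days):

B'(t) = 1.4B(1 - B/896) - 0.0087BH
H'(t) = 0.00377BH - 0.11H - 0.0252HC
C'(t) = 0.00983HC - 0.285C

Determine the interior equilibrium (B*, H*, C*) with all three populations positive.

From dC/dt = 0: 0.00983H* = 0.285, so H* = 29.
From dB/dt = 0: 1.4(1 - B*/896) = 0.0087·29, giving B* = 896·(1 - 0.18) = 735.
From dH/dt = 0: 0.00377·735 - 0.11 = 0.0252C*, so C* = 2.66/0.0252 = 106.

B* ≈ 735, H* ≈ 29, C* ≈ 106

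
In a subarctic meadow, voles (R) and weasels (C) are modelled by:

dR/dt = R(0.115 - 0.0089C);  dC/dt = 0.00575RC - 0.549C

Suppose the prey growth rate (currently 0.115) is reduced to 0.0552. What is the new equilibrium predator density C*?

C* ≈ 6.2

At the interior fixed point, setting dR/dt = 0 with R > 0 fixes C* = (prey growth rate)/(RC coefficient) — independent of the other coefficients.
With the change, C* = 0.0552/0.0089 = 6.2; it falls from 12.9.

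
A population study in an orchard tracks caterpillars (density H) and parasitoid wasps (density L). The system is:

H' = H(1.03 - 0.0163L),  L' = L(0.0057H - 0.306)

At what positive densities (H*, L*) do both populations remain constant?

Set dL/dt = 0 with L > 0: 0.0057H - 0.306 = 0, so H* = 0.306/0.0057 = 53.7.
Set dH/dt = 0 with H > 0: 1.03 - 0.0163L = 0, so L* = 1.03/0.0163 = 63.2.

H* ≈ 53.7, L* ≈ 63.2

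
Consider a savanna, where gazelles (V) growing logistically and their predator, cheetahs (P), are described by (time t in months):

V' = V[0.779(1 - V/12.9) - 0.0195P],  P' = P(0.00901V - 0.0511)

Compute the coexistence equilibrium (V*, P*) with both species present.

V* ≈ 5.67, P* ≈ 22.4

From dP/dt = 0 with P > 0: 0.00901V* = 0.0511, so V* = 5.67.
Substitute into dV/dt = 0: 0.779(1 - 5.67/12.9) = 0.0195P*.
The bracket is 0.56, giving P* = 0.437/0.0195 = 22.4.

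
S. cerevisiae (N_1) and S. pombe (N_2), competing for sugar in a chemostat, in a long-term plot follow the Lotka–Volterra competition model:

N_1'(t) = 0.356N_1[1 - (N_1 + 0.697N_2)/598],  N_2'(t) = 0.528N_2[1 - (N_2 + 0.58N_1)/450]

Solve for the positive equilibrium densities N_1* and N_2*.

Setting both brackets to zero gives the nullclines N_1 + 0.697N_2 = 598 and 0.58N_1 + N_2 = 450.
Substituting N_2 = 450 - 0.58N_1 into the first: N_1(1 - 0.697·0.58) = 598 - 0.697·450.
So N_1* = 284/0.596 = 477, and then N_2* = 450 - 0.58·477 = 173.

N_1* ≈ 477, N_2* ≈ 173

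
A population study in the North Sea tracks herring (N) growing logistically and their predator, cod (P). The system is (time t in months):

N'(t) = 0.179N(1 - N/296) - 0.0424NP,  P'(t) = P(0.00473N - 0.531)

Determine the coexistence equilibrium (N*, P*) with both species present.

From dP/dt = 0 with P > 0: 0.00473N* = 0.531, so N* = 112.
Substitute into dN/dt = 0: 0.179(1 - 112/296) = 0.0424P*.
The bracket is 0.621, giving P* = 0.111/0.0424 = 2.62.

N* ≈ 112, P* ≈ 2.62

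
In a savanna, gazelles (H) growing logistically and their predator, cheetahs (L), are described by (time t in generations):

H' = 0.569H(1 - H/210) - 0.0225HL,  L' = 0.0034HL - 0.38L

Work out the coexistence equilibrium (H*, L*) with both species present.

H* ≈ 112, L* ≈ 11.8

From dL/dt = 0 with L > 0: 0.0034H* = 0.38, so H* = 112.
Substitute into dH/dt = 0: 0.569(1 - 112/210) = 0.0225L*.
The bracket is 0.468, giving L* = 0.266/0.0225 = 11.8.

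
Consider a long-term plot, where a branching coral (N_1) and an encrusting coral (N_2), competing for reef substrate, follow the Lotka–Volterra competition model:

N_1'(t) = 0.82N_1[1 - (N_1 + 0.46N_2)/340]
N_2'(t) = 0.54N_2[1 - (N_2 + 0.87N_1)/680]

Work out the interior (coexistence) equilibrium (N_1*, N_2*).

N_1* ≈ 45.3, N_2* ≈ 641

Setting both brackets to zero gives the nullclines N_1 + 0.46N_2 = 340 and 0.87N_1 + N_2 = 680.
Substituting N_2 = 680 - 0.87N_1 into the first: N_1(1 - 0.46·0.87) = 340 - 0.46·680.
So N_1* = 27.2/0.6 = 45.3, and then N_2* = 680 - 0.87·45.3 = 641.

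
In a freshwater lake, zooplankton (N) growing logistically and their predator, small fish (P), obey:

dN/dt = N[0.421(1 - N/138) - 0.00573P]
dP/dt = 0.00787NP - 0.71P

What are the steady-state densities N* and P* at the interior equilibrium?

From dP/dt = 0 with P > 0: 0.00787N* = 0.71, so N* = 90.2.
Substitute into dN/dt = 0: 0.421(1 - 90.2/138) = 0.00573P*.
The bracket is 0.346, giving P* = 0.146/0.00573 = 25.4.

N* ≈ 90.2, P* ≈ 25.4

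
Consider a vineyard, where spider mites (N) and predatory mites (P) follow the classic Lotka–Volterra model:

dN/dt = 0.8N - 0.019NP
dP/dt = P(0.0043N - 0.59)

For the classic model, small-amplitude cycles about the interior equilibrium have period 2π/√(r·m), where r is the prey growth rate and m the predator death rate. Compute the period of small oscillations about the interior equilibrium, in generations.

T ≈ 9.15 generations

Here r = 0.8 and m = 0.59, so r·m = 0.472.
ω = √0.472 = 0.687 per generation, hence T = 2π/ω ≈ 9.15 generations.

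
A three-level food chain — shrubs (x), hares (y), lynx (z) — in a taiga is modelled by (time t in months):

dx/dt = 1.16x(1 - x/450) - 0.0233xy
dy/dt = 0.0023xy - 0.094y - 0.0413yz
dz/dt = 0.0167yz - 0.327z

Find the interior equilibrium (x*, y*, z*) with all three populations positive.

x* ≈ 273, y* ≈ 19.6, z* ≈ 12.9

From dz/dt = 0: 0.0167y* = 0.327, so y* = 19.6.
From dx/dt = 0: 1.16(1 - x*/450) = 0.0233·19.6, giving x* = 450·(1 - 0.393) = 273.
From dy/dt = 0: 0.0023·273 - 0.094 = 0.0413z*, so z* = 0.534/0.0413 = 12.9.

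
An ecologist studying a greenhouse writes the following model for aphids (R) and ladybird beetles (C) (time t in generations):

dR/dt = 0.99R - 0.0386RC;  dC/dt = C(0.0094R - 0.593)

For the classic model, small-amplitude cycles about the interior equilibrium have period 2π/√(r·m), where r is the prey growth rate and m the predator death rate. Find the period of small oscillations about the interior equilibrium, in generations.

Here r = 0.99 and m = 0.593, so r·m = 0.587.
ω = √0.587 = 0.766 per generation, hence T = 2π/ω ≈ 8.2 generations.

T ≈ 8.2 generations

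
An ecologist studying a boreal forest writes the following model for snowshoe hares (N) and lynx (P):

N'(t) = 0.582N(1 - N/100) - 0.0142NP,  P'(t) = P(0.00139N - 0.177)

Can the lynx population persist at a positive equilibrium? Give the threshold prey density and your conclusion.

Threshold N = 127; K < 127, so no, the predator goes extinct.

The predator equation gives dP/dt > 0 only when N > 0.177/0.00139 = 127.
Without the predator, N → K = 100. Since 100 < 127, the predator cannot invade.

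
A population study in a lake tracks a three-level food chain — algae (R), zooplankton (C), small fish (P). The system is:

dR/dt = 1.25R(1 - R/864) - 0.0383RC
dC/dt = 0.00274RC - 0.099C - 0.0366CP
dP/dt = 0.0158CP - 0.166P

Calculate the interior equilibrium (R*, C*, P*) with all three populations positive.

From dP/dt = 0: 0.0158C* = 0.166, so C* = 10.5.
From dR/dt = 0: 1.25(1 - R*/864) = 0.0383·10.5, giving R* = 864·(1 - 0.322) = 586.
From dC/dt = 0: 0.00274·586 - 0.099 = 0.0366P*, so P* = 1.51/0.0366 = 41.2.

R* ≈ 586, C* ≈ 10.5, P* ≈ 41.2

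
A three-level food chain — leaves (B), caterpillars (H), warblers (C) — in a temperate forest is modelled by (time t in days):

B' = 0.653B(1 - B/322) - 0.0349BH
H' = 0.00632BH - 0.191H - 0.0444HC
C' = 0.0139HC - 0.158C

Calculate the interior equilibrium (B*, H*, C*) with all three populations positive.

From dC/dt = 0: 0.0139H* = 0.158, so H* = 11.4.
From dB/dt = 0: 0.653(1 - B*/322) = 0.0349·11.4, giving B* = 322·(1 - 0.608) = 126.
From dH/dt = 0: 0.00632·126 - 0.191 = 0.0444C*, so C* = 0.608/0.0444 = 13.7.

B* ≈ 126, H* ≈ 11.4, C* ≈ 13.7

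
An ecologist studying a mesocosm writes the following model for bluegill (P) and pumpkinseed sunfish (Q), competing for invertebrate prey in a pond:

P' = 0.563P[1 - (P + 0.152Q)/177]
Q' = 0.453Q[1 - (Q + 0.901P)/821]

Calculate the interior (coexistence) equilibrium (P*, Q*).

Setting both brackets to zero gives the nullclines P + 0.152Q = 177 and 0.901P + Q = 821.
Substituting Q = 821 - 0.901P into the first: P(1 - 0.152·0.901) = 177 - 0.152·821.
So P* = 52.2/0.863 = 60.5, and then Q* = 821 - 0.901·60.5 = 766.

P* ≈ 60.5, Q* ≈ 766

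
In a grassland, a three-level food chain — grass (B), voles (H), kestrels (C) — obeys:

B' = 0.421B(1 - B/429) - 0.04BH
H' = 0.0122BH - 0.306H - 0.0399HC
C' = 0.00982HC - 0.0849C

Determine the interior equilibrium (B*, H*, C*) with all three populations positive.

From dC/dt = 0: 0.00982H* = 0.0849, so H* = 8.65.
From dB/dt = 0: 0.421(1 - B*/429) = 0.04·8.65, giving B* = 429·(1 - 0.821) = 76.6.
From dH/dt = 0: 0.0122·76.6 - 0.306 = 0.0399C*, so C* = 0.629/0.0399 = 15.8.

B* ≈ 76.6, H* ≈ 8.65, C* ≈ 15.8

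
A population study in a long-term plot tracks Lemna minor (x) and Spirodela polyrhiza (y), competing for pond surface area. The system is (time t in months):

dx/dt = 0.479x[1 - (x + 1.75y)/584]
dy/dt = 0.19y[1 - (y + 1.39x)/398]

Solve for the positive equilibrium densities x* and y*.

x* ≈ 78.5, y* ≈ 289

Setting both brackets to zero gives the nullclines x + 1.75y = 584 and 1.39x + y = 398.
Substituting y = 398 - 1.39x into the first: x(1 - 1.75·1.39) = 584 - 1.75·398.
So x* = -112/-1.43 = 78.5, and then y* = 398 - 1.39·78.5 = 289.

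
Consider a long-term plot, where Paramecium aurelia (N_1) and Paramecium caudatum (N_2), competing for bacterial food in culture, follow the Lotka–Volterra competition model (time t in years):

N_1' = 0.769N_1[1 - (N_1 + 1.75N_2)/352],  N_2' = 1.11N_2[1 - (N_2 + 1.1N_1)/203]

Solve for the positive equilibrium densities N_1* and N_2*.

N_1* ≈ 3.51, N_2* ≈ 199

Setting both brackets to zero gives the nullclines N_1 + 1.75N_2 = 352 and 1.1N_1 + N_2 = 203.
Substituting N_2 = 203 - 1.1N_1 into the first: N_1(1 - 1.75·1.1) = 352 - 1.75·203.
So N_1* = -3.25/-0.925 = 3.51, and then N_2* = 203 - 1.1·3.51 = 199.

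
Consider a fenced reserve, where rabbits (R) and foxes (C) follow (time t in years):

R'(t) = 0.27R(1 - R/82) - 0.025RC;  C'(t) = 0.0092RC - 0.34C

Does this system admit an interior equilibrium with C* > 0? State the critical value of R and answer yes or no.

Threshold R = 37; K > 37, so yes, the predator persists.

The predator equation gives dC/dt > 0 only when R > 0.34/0.0092 = 37.
Without the predator, R → K = 82. Since 82 > 37, the predator can invade and persist.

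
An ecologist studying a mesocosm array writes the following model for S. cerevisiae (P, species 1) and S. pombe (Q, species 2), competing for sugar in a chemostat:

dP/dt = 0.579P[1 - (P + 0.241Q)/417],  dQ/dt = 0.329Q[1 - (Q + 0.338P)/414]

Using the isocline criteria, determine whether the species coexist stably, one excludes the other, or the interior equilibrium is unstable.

Compare the nullcline intercepts: K1/α12 = 417/0.241 = 1730 > K2 = 414; K2/α21 = 414/0.338 = 1220 > K1 = 417.
Since both inequalities hold, each species can invade when rare, so the interior equilibrium is stable.

stable coexistence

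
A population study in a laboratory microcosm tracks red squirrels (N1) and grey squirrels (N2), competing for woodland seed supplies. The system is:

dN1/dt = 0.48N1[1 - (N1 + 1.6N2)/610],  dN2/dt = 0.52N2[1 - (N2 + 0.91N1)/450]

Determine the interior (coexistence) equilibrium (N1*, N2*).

N1* ≈ 241, N2* ≈ 230

Setting both brackets to zero gives the nullclines N1 + 1.6N2 = 610 and 0.91N1 + N2 = 450.
Substituting N2 = 450 - 0.91N1 into the first: N1(1 - 1.6·0.91) = 610 - 1.6·450.
So N1* = -110/-0.456 = 241, and then N2* = 450 - 0.91·241 = 230.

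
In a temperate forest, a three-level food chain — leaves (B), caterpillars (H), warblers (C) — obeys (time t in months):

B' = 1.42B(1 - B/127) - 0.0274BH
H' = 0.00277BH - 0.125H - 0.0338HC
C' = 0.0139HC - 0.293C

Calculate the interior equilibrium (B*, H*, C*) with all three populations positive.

B* ≈ 75.3, H* ≈ 21.1, C* ≈ 2.48

From dC/dt = 0: 0.0139H* = 0.293, so H* = 21.1.
From dB/dt = 0: 1.42(1 - B*/127) = 0.0274·21.1, giving B* = 127·(1 - 0.407) = 75.3.
From dH/dt = 0: 0.00277·75.3 - 0.125 = 0.0338C*, so C* = 0.0837/0.0338 = 2.48.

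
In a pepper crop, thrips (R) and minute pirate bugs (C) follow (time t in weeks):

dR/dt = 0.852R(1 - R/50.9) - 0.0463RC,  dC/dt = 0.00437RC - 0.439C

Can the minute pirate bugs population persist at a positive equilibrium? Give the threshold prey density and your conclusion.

The predator equation gives dC/dt > 0 only when R > 0.439/0.00437 = 100.
Without the predator, R → K = 50.9. Since 50.9 < 100, the predator cannot invade.

Threshold R = 100; K < 100, so no, the predator goes extinct.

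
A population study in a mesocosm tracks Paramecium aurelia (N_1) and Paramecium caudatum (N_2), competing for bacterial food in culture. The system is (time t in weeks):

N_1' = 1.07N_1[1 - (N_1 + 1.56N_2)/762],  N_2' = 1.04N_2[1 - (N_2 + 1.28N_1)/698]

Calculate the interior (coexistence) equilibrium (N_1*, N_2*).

Setting both brackets to zero gives the nullclines N_1 + 1.56N_2 = 762 and 1.28N_1 + N_2 = 698.
Substituting N_2 = 698 - 1.28N_1 into the first: N_1(1 - 1.56·1.28) = 762 - 1.56·698.
So N_1* = -327/-0.997 = 328, and then N_2* = 698 - 1.28·328 = 278.

N_1* ≈ 328, N_2* ≈ 278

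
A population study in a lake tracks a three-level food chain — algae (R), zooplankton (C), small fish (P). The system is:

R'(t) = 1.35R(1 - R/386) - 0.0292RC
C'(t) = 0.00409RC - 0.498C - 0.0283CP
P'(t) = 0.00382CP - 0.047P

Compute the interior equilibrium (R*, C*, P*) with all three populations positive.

From dP/dt = 0: 0.00382C* = 0.047, so C* = 12.3.
From dR/dt = 0: 1.35(1 - R*/386) = 0.0292·12.3, giving R* = 386·(1 - 0.266) = 283.
From dC/dt = 0: 0.00409·283 - 0.498 = 0.0283P*, so P* = 0.661/0.0283 = 23.3.

R* ≈ 283, C* ≈ 12.3, P* ≈ 23.3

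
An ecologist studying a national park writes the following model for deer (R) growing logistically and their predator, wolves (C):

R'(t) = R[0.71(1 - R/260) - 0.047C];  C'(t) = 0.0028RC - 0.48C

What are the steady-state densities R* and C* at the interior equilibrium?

R* ≈ 171, C* ≈ 5.15

From dC/dt = 0 with C > 0: 0.0028R* = 0.48, so R* = 171.
Substitute into dR/dt = 0: 0.71(1 - 171/260) = 0.047C*.
The bracket is 0.341, giving C* = 0.242/0.047 = 5.15.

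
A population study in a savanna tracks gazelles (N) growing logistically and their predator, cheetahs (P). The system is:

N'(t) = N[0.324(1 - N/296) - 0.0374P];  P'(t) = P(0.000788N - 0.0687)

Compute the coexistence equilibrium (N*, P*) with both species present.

From dP/dt = 0 with P > 0: 0.000788N* = 0.0687, so N* = 87.2.
Substitute into dN/dt = 0: 0.324(1 - 87.2/296) = 0.0374P*.
The bracket is 0.705, giving P* = 0.229/0.0374 = 6.11.

N* ≈ 87.2, P* ≈ 6.11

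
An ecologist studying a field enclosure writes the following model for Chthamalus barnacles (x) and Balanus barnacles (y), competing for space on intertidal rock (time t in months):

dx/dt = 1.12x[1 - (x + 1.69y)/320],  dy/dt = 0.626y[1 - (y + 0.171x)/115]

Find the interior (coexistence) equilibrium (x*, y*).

Setting both brackets to zero gives the nullclines x + 1.69y = 320 and 0.171x + y = 115.
Substituting y = 115 - 0.171x into the first: x(1 - 1.69·0.171) = 320 - 1.69·115.
So x* = 126/0.711 = 177, and then y* = 115 - 0.171·177 = 84.8.

x* ≈ 177, y* ≈ 84.8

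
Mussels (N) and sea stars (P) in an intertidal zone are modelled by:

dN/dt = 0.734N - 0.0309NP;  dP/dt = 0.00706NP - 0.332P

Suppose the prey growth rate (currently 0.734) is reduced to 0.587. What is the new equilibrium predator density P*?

At the interior fixed point, setting dN/dt = 0 with N > 0 fixes P* = (prey growth rate)/(NP coefficient) — independent of the other coefficients.
With the change, P* = 0.587/0.0309 = 19; it falls from 23.8.

P* ≈ 19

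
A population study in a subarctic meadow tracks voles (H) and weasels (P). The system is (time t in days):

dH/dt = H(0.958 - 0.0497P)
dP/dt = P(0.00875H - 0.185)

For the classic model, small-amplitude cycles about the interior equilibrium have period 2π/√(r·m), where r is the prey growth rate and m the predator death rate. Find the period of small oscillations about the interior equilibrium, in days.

Here r = 0.958 and m = 0.185, so r·m = 0.177.
ω = √0.177 = 0.421 per day, hence T = 2π/ω ≈ 14.9 days.

T ≈ 14.9 days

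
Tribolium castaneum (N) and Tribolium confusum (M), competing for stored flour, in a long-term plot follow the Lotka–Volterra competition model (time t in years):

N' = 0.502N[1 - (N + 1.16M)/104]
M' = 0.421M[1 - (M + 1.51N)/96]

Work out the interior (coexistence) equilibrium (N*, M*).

Setting both brackets to zero gives the nullclines N + 1.16M = 104 and 1.51N + M = 96.
Substituting M = 96 - 1.51N into the first: N(1 - 1.16·1.51) = 104 - 1.16·96.
So N* = -7.36/-0.752 = 9.79, and then M* = 96 - 1.51·9.79 = 81.2.

N* ≈ 9.79, M* ≈ 81.2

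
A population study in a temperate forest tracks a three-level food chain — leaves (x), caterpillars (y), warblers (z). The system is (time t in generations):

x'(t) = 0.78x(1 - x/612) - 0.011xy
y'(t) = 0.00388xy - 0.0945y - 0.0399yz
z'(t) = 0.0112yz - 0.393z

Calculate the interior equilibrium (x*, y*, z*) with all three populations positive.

x* ≈ 309, y* ≈ 35.1, z* ≈ 27.7

From dz/dt = 0: 0.0112y* = 0.393, so y* = 35.1.
From dx/dt = 0: 0.78(1 - x*/612) = 0.011·35.1, giving x* = 612·(1 - 0.495) = 309.
From dy/dt = 0: 0.00388·309 - 0.0945 = 0.0399z*, so z* = 1.11/0.0399 = 27.7.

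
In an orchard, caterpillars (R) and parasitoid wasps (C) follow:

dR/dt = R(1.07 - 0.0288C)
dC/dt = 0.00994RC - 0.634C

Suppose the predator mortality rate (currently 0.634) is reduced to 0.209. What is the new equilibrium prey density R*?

At the interior fixed point, setting dC/dt = 0 with C > 0 fixes R* = (predator death rate)/(RC coefficient) — independent of the other coefficients.
With the change, R* = 0.209/0.00994 = 21; it falls from 63.8.

R* ≈ 21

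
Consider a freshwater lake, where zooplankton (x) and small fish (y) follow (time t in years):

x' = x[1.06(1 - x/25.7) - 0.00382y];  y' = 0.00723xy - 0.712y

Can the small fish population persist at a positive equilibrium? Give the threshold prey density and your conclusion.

The predator equation gives dy/dt > 0 only when x > 0.712/0.00723 = 98.5.
Without the predator, x → K = 25.7. Since 25.7 < 98.5, the predator cannot invade.

Threshold x = 98.5; K < 98.5, so no, the predator goes extinct.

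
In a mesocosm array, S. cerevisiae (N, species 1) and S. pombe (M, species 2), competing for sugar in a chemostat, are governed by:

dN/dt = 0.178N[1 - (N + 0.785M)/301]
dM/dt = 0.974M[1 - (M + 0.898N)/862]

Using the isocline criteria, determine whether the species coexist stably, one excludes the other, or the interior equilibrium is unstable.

species 2 excludes species 1

Compare the nullcline intercepts: K1/α12 = 301/0.785 = 383 < K2 = 862; K2/α21 = 862/0.898 = 960 > K1 = 301.
Since the inequalities point opposite ways, species 2 can invade but species 1 cannot.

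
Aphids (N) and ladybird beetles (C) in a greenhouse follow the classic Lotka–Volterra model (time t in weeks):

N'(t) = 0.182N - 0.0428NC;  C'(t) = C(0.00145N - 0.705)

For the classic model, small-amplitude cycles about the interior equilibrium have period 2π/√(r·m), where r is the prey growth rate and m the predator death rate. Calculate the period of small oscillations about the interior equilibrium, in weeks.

Here r = 0.182 and m = 0.705, so r·m = 0.128.
ω = √0.128 = 0.358 per week, hence T = 2π/ω ≈ 17.5 weeks.

T ≈ 17.5 weeks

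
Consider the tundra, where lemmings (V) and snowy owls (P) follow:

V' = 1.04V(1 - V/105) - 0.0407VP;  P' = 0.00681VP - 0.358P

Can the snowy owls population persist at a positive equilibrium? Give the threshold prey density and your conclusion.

The predator equation gives dP/dt > 0 only when V > 0.358/0.00681 = 52.6.
Without the predator, V → K = 105. Since 105 > 52.6, the predator can invade and persist.

Threshold V = 52.6; K > 52.6, so yes, the predator persists.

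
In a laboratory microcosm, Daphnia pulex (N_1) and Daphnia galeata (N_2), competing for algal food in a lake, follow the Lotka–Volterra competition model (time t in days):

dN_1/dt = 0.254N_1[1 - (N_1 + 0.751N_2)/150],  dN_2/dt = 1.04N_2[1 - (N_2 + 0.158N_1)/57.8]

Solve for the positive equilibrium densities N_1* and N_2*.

N_1* ≈ 121, N_2* ≈ 38.7

Setting both brackets to zero gives the nullclines N_1 + 0.751N_2 = 150 and 0.158N_1 + N_2 = 57.8.
Substituting N_2 = 57.8 - 0.158N_1 into the first: N_1(1 - 0.751·0.158) = 150 - 0.751·57.8.
So N_1* = 107/0.881 = 121, and then N_2* = 57.8 - 0.158·121 = 38.7.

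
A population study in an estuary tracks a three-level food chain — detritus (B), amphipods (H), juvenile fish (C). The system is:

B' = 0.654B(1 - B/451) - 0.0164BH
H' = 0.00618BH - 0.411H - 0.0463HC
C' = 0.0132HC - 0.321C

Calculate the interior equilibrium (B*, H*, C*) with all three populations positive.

B* ≈ 176, H* ≈ 24.3, C* ≈ 14.6

From dC/dt = 0: 0.0132H* = 0.321, so H* = 24.3.
From dB/dt = 0: 0.654(1 - B*/451) = 0.0164·24.3, giving B* = 451·(1 - 0.61) = 176.
From dH/dt = 0: 0.00618·176 - 0.411 = 0.0463C*, so C* = 0.677/0.0463 = 14.6.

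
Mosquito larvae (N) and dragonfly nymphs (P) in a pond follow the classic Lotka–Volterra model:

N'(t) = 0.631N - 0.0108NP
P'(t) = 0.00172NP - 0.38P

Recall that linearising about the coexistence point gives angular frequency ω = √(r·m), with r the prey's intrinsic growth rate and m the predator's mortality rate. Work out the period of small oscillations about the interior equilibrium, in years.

T ≈ 12.8 years

Here r = 0.631 and m = 0.38, so r·m = 0.24.
ω = √0.24 = 0.49 per year, hence T = 2π/ω ≈ 12.8 years.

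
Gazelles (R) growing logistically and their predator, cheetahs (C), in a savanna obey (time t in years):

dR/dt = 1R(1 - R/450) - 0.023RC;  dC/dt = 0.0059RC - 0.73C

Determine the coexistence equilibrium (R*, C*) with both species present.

R* ≈ 124, C* ≈ 31.5

From dC/dt = 0 with C > 0: 0.0059R* = 0.73, so R* = 124.
Substitute into dR/dt = 0: 1(1 - 124/450) = 0.023C*.
The bracket is 0.725, giving C* = 0.725/0.023 = 31.5.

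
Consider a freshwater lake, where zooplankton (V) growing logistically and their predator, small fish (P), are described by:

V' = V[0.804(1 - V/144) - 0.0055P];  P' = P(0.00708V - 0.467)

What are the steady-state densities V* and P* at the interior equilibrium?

V* ≈ 66, P* ≈ 79.2

From dP/dt = 0 with P > 0: 0.00708V* = 0.467, so V* = 66.
Substitute into dV/dt = 0: 0.804(1 - 66/144) = 0.0055P*.
The bracket is 0.542, giving P* = 0.436/0.0055 = 79.2.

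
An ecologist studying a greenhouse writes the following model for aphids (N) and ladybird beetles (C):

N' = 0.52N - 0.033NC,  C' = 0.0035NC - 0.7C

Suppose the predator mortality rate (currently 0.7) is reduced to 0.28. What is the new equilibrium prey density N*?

At the interior fixed point, setting dC/dt = 0 with C > 0 fixes N* = (predator death rate)/(NC coefficient) — independent of the other coefficients.
With the change, N* = 0.28/0.0035 = 80; it falls from 200.

N* ≈ 80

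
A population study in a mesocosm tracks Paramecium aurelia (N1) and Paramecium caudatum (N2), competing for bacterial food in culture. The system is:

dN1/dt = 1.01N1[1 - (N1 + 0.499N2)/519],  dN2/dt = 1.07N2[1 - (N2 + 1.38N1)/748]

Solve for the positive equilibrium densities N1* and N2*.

N1* ≈ 468, N2* ≈ 102

Setting both brackets to zero gives the nullclines N1 + 0.499N2 = 519 and 1.38N1 + N2 = 748.
Substituting N2 = 748 - 1.38N1 into the first: N1(1 - 0.499·1.38) = 519 - 0.499·748.
So N1* = 146/0.311 = 468, and then N2* = 748 - 1.38·468 = 102.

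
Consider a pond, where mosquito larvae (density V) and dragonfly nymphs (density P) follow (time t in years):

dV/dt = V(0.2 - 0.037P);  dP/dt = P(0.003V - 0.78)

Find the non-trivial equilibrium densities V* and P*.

V* ≈ 260, P* ≈ 5.41

Set dP/dt = 0 with P > 0: 0.003V - 0.78 = 0, so V* = 0.78/0.003 = 260.
Set dV/dt = 0 with V > 0: 0.2 - 0.037P = 0, so P* = 0.2/0.037 = 5.41.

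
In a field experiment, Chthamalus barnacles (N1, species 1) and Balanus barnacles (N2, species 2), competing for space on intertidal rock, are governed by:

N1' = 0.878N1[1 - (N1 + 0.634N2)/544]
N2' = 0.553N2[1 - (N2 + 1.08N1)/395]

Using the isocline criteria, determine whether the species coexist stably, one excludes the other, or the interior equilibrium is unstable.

Compare the nullcline intercepts: K1/α12 = 544/0.634 = 858 > K2 = 395; K2/α21 = 395/1.08 = 366 < K1 = 544.
Since the inequalities point opposite ways, species 1 can invade but species 2 cannot.

species 1 excludes species 2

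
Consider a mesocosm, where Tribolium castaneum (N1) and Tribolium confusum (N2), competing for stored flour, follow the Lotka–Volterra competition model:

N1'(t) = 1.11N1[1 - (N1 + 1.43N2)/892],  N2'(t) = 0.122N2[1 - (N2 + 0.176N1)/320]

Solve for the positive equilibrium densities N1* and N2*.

Setting both brackets to zero gives the nullclines N1 + 1.43N2 = 892 and 0.176N1 + N2 = 320.
Substituting N2 = 320 - 0.176N1 into the first: N1(1 - 1.43·0.176) = 892 - 1.43·320.
So N1* = 434/0.748 = 581, and then N2* = 320 - 0.176·581 = 218.

N1* ≈ 581, N2* ≈ 218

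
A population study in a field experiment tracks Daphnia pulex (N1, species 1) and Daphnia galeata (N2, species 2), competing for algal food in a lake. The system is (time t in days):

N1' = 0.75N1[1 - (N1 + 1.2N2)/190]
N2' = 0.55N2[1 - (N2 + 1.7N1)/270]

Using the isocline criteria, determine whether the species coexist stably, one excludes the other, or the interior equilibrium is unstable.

Compare the nullcline intercepts: K1/α12 = 190/1.2 = 158 < K2 = 270; K2/α21 = 270/1.7 = 159 < K1 = 190.
Since both are reversed, neither can invade when rare; the interior point is a saddle.

unstable coexistence (outcome depends on initial conditions)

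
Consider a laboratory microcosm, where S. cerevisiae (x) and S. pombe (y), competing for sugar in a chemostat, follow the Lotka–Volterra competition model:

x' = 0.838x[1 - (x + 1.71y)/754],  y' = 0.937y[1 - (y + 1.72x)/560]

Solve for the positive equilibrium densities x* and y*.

Setting both brackets to zero gives the nullclines x + 1.71y = 754 and 1.72x + y = 560.
Substituting y = 560 - 1.72x into the first: x(1 - 1.71·1.72) = 754 - 1.71·560.
So x* = -204/-1.94 = 105, and then y* = 560 - 1.72·105 = 380.

x* ≈ 105, y* ≈ 380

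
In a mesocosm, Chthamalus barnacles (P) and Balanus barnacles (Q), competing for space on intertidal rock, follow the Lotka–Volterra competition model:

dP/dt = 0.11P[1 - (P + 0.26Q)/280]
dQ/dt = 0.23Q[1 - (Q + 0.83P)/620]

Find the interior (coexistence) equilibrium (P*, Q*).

Setting both brackets to zero gives the nullclines P + 0.26Q = 280 and 0.83P + Q = 620.
Substituting Q = 620 - 0.83P into the first: P(1 - 0.26·0.83) = 280 - 0.26·620.
So P* = 119/0.784 = 151, and then Q* = 620 - 0.83·151 = 494.

P* ≈ 151, Q* ≈ 494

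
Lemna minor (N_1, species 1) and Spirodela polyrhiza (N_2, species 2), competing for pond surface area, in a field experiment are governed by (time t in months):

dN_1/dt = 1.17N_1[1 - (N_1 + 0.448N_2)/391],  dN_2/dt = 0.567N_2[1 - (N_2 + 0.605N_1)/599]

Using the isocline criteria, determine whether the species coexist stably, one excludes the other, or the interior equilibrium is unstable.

stable coexistence

Compare the nullcline intercepts: K1/α12 = 391/0.448 = 873 > K2 = 599; K2/α21 = 599/0.605 = 990 > K1 = 391.
Since both inequalities hold, each species can invade when rare, so the interior equilibrium is stable.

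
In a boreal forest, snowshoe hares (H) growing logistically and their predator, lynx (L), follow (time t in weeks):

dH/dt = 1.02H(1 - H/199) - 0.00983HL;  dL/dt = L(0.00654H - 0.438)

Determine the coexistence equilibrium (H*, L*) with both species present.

From dL/dt = 0 with L > 0: 0.00654H* = 0.438, so H* = 67.
Substitute into dH/dt = 0: 1.02(1 - 67/199) = 0.00983L*.
The bracket is 0.663, giving L* = 0.677/0.00983 = 68.8.

H* ≈ 67, L* ≈ 68.8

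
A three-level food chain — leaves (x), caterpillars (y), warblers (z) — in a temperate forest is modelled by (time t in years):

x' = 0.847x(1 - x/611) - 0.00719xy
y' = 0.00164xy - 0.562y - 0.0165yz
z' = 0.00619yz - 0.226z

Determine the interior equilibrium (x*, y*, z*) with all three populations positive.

x* ≈ 422, y* ≈ 36.5, z* ≈ 7.85

From dz/dt = 0: 0.00619y* = 0.226, so y* = 36.5.
From dx/dt = 0: 0.847(1 - x*/611) = 0.00719·36.5, giving x* = 611·(1 - 0.31) = 422.
From dy/dt = 0: 0.00164·422 - 0.562 = 0.0165z*, so z* = 0.129/0.0165 = 7.85.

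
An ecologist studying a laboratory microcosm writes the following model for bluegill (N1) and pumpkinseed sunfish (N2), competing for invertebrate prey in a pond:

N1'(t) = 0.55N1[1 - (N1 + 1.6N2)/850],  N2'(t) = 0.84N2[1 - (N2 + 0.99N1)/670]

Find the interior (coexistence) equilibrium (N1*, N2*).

Setting both brackets to zero gives the nullclines N1 + 1.6N2 = 850 and 0.99N1 + N2 = 670.
Substituting N2 = 670 - 0.99N1 into the first: N1(1 - 1.6·0.99) = 850 - 1.6·670.
So N1* = -222/-0.584 = 380, and then N2* = 670 - 0.99·380 = 294.

N1* ≈ 380, N2* ≈ 294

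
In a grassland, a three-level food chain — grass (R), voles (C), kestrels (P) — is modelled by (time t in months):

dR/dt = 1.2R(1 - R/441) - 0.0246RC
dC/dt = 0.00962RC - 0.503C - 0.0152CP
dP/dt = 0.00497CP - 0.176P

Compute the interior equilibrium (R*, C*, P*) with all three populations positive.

From dP/dt = 0: 0.00497C* = 0.176, so C* = 35.4.
From dR/dt = 0: 1.2(1 - R*/441) = 0.0246·35.4, giving R* = 441·(1 - 0.726) = 121.
From dC/dt = 0: 0.00962·121 - 0.503 = 0.0152P*, so P* = 0.66/0.0152 = 43.4.

R* ≈ 121, C* ≈ 35.4, P* ≈ 43.4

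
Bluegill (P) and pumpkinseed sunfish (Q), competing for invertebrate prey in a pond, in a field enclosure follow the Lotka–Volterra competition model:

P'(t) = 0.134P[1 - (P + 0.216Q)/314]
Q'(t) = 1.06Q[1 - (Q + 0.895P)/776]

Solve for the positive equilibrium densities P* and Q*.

Setting both brackets to zero gives the nullclines P + 0.216Q = 314 and 0.895P + Q = 776.
Substituting Q = 776 - 0.895P into the first: P(1 - 0.216·0.895) = 314 - 0.216·776.
So P* = 146/0.807 = 181, and then Q* = 776 - 0.895·181 = 614.

P* ≈ 181, Q* ≈ 614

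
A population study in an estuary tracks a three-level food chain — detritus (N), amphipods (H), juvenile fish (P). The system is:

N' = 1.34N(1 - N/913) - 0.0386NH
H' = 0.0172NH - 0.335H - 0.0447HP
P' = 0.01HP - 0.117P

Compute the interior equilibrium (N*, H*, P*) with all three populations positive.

N* ≈ 605, H* ≈ 11.7, P* ≈ 225

From dP/dt = 0: 0.01H* = 0.117, so H* = 11.7.
From dN/dt = 0: 1.34(1 - N*/913) = 0.0386·11.7, giving N* = 913·(1 - 0.337) = 605.
From dH/dt = 0: 0.0172·605 - 0.335 = 0.0447P*, so P* = 10.1/0.0447 = 225.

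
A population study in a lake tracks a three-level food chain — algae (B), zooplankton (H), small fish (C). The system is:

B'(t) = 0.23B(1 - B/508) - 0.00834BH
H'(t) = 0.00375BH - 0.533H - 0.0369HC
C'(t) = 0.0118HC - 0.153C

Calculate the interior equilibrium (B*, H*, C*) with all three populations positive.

B* ≈ 269, H* ≈ 13, C* ≈ 12.9

From dC/dt = 0: 0.0118H* = 0.153, so H* = 13.
From dB/dt = 0: 0.23(1 - B*/508) = 0.00834·13, giving B* = 508·(1 - 0.47) = 269.
From dH/dt = 0: 0.00375·269 - 0.533 = 0.0369C*, so C* = 0.476/0.0369 = 12.9.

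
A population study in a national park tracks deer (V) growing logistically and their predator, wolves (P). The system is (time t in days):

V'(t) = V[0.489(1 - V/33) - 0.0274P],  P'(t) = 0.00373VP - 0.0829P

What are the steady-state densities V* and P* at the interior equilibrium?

From dP/dt = 0 with P > 0: 0.00373V* = 0.0829, so V* = 22.2.
Substitute into dV/dt = 0: 0.489(1 - 22.2/33) = 0.0274P*.
The bracket is 0.327, giving P* = 0.16/0.0274 = 5.83.

V* ≈ 22.2, P* ≈ 5.83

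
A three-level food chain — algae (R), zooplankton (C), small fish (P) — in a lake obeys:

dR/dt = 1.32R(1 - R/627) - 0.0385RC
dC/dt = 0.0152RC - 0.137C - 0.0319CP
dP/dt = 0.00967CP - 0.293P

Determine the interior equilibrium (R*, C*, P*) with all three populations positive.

From dP/dt = 0: 0.00967C* = 0.293, so C* = 30.3.
From dR/dt = 0: 1.32(1 - R*/627) = 0.0385·30.3, giving R* = 627·(1 - 0.884) = 72.9.
From dC/dt = 0: 0.0152·72.9 - 0.137 = 0.0319P*, so P* = 0.971/0.0319 = 30.4.

R* ≈ 72.9, C* ≈ 30.3, P* ≈ 30.4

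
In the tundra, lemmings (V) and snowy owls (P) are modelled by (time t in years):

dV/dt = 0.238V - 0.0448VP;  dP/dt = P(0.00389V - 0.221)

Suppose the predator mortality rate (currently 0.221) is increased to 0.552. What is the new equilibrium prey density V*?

V* ≈ 142

At the interior fixed point, setting dP/dt = 0 with P > 0 fixes V* = (predator death rate)/(VP coefficient) — independent of the other coefficients.
With the change, V* = 0.552/0.00389 = 142; it rises from 56.8.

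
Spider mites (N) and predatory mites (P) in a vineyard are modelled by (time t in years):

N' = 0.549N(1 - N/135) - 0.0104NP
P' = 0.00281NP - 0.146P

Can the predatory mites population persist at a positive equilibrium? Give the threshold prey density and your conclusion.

The predator equation gives dP/dt > 0 only when N > 0.146/0.00281 = 52.
Without the predator, N → K = 135. Since 135 > 52, the predator can invade and persist.

Threshold N = 52; K > 52, so yes, the predator persists.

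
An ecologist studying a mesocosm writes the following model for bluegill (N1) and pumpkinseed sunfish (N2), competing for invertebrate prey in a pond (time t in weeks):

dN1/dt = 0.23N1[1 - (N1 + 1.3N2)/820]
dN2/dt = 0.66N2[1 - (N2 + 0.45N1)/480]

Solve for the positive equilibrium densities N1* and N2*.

Setting both brackets to zero gives the nullclines N1 + 1.3N2 = 820 and 0.45N1 + N2 = 480.
Substituting N2 = 480 - 0.45N1 into the first: N1(1 - 1.3·0.45) = 820 - 1.3·480.
So N1* = 196/0.415 = 472, and then N2* = 480 - 0.45·472 = 267.

N1* ≈ 472, N2* ≈ 267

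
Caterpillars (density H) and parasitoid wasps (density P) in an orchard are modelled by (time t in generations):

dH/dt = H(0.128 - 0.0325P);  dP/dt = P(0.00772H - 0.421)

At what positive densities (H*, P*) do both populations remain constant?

Set dP/dt = 0 with P > 0: 0.00772H - 0.421 = 0, so H* = 0.421/0.00772 = 54.5.
Set dH/dt = 0 with H > 0: 0.128 - 0.0325P = 0, so P* = 0.128/0.0325 = 3.94.

H* ≈ 54.5, P* ≈ 3.94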